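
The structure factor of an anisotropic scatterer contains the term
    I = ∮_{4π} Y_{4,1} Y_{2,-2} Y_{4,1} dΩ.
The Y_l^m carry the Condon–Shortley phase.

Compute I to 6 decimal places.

0.200662

m-sum 0 ✓  L=10 even ✓  2≤4≤6 ✓
Π(2lᵢ+1) = 9×5×9 = 405
triangle coeff Δ(4,2,4) = 1/13860
Σ_t [0,2]: t=0:+1/192 t=1:−1/36 t=2:+1/192 = -5/288
(3j)²=20/693 [(4 2 4; 0 0 0)], sign=-1
Σ_t [0,0]: t=0:+1/144 = 1/144
(3j)²=10/231 [(4 2 4; 1 -2 1)], sign=-1
⇒ 4πI² = 3000/5929
I = (+1)√(3000/5929/(4π)) = 0.20066192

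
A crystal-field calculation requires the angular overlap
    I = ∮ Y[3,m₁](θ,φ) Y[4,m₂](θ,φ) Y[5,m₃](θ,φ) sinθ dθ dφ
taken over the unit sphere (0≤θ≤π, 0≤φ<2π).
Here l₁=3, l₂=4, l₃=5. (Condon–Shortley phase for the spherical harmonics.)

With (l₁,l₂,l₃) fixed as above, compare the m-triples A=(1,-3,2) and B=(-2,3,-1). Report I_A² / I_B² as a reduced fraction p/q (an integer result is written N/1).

686/605

Shared (l₁,l₂,l₃)=(3,4,5): N and (l;000)² cancel in I_A²/I_B².
A: Δ = 2!·4!·6!/13! = 1/180180; Racah Σ t=0..1: t=0:+1/960 t=1:−1/4320 = 7/8640; ⇒ 3j(3 4 5; 1 -3 2)² = 343/12870, sgn -1
B: Δ = 2!·4!·6!/13! = 1/180180; Racah Σ t=1..2: t=1:−1/17280 t=2:+1/1440 = 11/17280; ⇒ 3j(3 4 5; -2 3 -1)² = 11/468, sgn +1
I_A²/I_B² = (343/12870)/(11/468) = 686/605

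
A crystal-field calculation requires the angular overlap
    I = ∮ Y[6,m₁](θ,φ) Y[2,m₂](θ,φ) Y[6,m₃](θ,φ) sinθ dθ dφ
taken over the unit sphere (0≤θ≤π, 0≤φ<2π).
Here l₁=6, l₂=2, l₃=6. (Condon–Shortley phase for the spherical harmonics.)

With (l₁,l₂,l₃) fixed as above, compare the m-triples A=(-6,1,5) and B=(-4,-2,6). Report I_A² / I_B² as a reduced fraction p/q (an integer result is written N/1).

Same 6,2,6: normalisation and zero-m 3j drop out of the ratio.
A: Δ: 2! 10! 2! / 15! → 1/90090; sum: t=2:+1/7257600 = 1/7257600; 3j²(6 2 6; -6 1 5) = Δ·Π!·Σ² = 11/455  (sign -1)
B: Δ: 2! 10! 2! / 15! → 1/90090; sum: t=0:+1/14515200 = 1/14515200; 3j²(6 2 6; -4 -2 6) = Δ·Π!·Σ² = 2/455  (sign +1)
I_A²/I_B² = (11/455)/(2/455) = 11/2

11/2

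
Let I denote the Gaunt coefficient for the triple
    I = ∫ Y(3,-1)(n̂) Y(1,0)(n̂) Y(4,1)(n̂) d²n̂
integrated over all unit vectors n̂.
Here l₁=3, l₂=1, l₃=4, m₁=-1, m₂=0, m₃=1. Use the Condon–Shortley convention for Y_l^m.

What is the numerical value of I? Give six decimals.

m-sum 0 ✓  L=8 even ✓  2≤4≤4 ✓
Π(2lᵢ+1) = 7×3×9 = 189
triangle coeff Δ(3,1,4) = 1/252
Σ_t [0,0]: t=0:+1/36 = 1/36
(3j)²=4/63 [(3 1 4; 0 0 0)], sign=+1
Σ_t [0,0]: t=0:+1/48 = 1/48
(3j)²=5/84 [(3 1 4; -1 0 1)], sign=-1
⇒ 4πI² = 5/7
I = (-1)√(5/7/(4π)) = -0.23841361

-0.238414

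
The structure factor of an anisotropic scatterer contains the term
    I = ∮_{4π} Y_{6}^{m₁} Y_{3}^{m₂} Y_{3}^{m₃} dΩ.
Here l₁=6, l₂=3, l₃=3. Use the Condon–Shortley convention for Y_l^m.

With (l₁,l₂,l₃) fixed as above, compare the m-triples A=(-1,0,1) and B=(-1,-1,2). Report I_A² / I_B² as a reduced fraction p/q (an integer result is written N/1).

10/3

l's match ⇒ only the (l;m) 3-j factors differ between A and B.
A: triangle coeff Δ(6,3,3) = 1/12012; Σ_t [3,3]: t=3:−1/1728 = -1/1728; (3j)²=25/858 [(6 3 3; -1 0 1)], sign=-1
B: triangle coeff Δ(6,3,3) = 1/12012; Σ_t [2,2]: t=2:+1/5760 = 1/5760; (3j)²=5/572 [(6 3 3; -1 -1 2)], sign=-1
I_A²/I_B² = (25/858)/(5/572) = 10/3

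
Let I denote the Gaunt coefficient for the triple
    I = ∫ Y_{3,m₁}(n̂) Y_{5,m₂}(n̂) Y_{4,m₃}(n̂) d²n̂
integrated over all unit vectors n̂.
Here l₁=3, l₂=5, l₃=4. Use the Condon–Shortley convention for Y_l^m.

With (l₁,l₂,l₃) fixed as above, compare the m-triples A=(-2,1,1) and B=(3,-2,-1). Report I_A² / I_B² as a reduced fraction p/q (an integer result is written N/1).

Same 3,5,4: normalisation and zero-m 3j drop out of the ratio.
A: Δ: 4! 2! 6! / 13! → 1/180180; sum: t=3:−1/432 t=4:+1/1152 = -5/3456; 3j²(3 5 4; -2 1 1) = Δ·Π!·Σ² = 625/36036  (sign +1)
B: Δ: 4! 2! 6! / 13! → 1/180180; sum: t=0:+1/1728 = 1/1728; 3j²(3 5 4; 3 -2 -1) = Δ·Π!·Σ² = 25/858  (sign -1)
I_A²/I_B² = (625/36036)/(25/858) = 25/42

25/42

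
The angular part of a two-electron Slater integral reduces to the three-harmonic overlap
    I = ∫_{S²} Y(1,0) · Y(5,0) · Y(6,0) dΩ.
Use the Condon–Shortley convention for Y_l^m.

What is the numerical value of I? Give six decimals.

Checks pass: Σm=0; 12 even; l₃=6∈[4,6].
(2·1+1)(2·5+1)(2·6+1) = 429
Δ: 0! 2! 10! / 13! → 1/858
sum: t=0:+1/14400 = 1/14400
3j²(1 5 6; 0 0 0) = Δ·Π!·Σ² = 6/143  (sign +1)
(m-triple is (0,0,0) — same symbol as above.)
combine: 4πI² = 429·6/143·6/143 = 108/143
take √, sign +1: I = 0.24515397

0.245154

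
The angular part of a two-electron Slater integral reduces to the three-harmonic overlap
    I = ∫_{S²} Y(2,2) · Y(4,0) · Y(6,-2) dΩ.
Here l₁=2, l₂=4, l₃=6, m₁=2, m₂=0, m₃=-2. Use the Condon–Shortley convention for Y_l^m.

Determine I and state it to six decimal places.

Rules hold: Σm=0, L=12 even, 2≤6≤6.
N = 5·9·13 = 585
Δ = 0!·4!·8!/13! = 1/6435
Racah Σ t=0..0: t=0:+1/2304 = 1/2304
⇒ 3j(2 4 6; 0 0 0)² = 5/143, sgn +1
Racah Σ t=0..0: t=0:+1/13824 = 1/13824
⇒ 3j(2 4 6; 2 0 -2)² = 14/1287, sgn +1
4πI² = N·(3j₀)²·(3jₘ)² = 350/1573
I = +1·√(0.222505/4π) = 0.13306527

0.133065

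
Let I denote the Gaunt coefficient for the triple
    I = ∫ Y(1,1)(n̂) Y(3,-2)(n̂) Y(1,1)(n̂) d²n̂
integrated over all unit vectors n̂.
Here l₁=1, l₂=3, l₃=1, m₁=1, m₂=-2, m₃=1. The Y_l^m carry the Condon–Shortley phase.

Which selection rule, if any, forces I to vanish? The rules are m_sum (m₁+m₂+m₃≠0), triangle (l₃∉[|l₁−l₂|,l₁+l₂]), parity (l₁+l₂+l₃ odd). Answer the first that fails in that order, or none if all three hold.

Σmᵢ = 0  ✓
l₃∈[|l₁−l₂|,l₁+l₂]=[2,4], have l₃=1  ✗
Σlᵢ = 5 ⇒ odd

triangle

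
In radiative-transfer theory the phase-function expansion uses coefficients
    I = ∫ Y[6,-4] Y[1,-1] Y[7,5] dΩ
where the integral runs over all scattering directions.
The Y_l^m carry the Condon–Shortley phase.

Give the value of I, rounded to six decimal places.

Checks pass: Σm=0; 14 even; l₃=7∈[5,7].
(2·6+1)(2·1+1)(2·7+1) = 585
Δ: 0! 12! 2! / 15! → 1/1365
sum: t=0:+1/518400 = 1/518400
3j²(6 1 7; 0 0 0) = Δ·Π!·Σ² = 7/195  (sign -1)
sum: t=0:+1/14515200 = 1/14515200
3j²(6 1 7; -4 -1 5) = Δ·Π!·Σ² = 22/455  (sign +1)
combine: 4πI² = 585·7/195·22/455 = 66/65
take √, sign -1: I = -0.28425647

-0.284256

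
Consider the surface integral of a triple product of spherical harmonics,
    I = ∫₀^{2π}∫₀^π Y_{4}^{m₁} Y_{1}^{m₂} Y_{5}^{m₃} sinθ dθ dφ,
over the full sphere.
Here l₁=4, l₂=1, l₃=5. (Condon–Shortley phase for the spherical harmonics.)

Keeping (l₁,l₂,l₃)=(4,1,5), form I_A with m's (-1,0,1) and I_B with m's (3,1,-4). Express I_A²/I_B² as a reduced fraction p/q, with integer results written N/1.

2/3

Same 4,1,5: normalisation and zero-m 3j drop out of the ratio.
A: Δ: 0! 8! 2! / 11! → 1/495; sum: t=0:+1/720 = 1/720; 3j²(4 1 5; -1 0 1) = Δ·Π!·Σ² = 8/165  (sign +1)
B: Δ: 0! 8! 2! / 11! → 1/495; sum: t=0:+1/10080 = 1/10080; 3j²(4 1 5; 3 1 -4) = Δ·Π!·Σ² = 4/55  (sign -1)
I_A²/I_B² = (8/165)/(4/55) = 2/3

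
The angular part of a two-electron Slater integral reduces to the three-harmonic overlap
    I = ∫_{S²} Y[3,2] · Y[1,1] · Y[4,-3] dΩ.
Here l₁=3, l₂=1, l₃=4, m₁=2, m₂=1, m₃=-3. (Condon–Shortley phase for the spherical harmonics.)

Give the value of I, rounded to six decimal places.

-0.282095

Rules hold: Σm=0, L=8 even, 2≤4≤4.
N = 7·3·9 = 189
Δ = 0!·6!·2!/9! = 1/252
Racah Σ t=0..0: t=0:+1/36 = 1/36
⇒ 3j(3 1 4; 0 0 0)² = 4/63, sgn +1
Racah Σ t=0..0: t=0:+1/240 = 1/240
⇒ 3j(3 1 4; 2 1 -3)² = 1/12, sgn -1
4πI² = N·(3j₀)²·(3jₘ)² = 1/1
I = -1·√(1/4π) = -0.28209479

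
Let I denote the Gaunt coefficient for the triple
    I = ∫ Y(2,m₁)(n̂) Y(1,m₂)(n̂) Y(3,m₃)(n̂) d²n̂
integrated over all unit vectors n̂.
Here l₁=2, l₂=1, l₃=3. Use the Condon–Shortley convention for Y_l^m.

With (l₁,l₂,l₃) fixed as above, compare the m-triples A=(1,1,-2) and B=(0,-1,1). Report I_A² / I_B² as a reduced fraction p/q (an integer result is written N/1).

Same 2,1,3: normalisation and zero-m 3j drop out of the ratio.
A: Δ: 0! 4! 2! / 7! → 1/105; sum: t=0:+1/12 = 1/12; 3j²(2 1 3; 1 1 -2) = Δ·Π!·Σ² = 2/21  (sign -1)
B: Δ: 0! 4! 2! / 7! → 1/105; sum: t=0:+1/8 = 1/8; 3j²(2 1 3; 0 -1 1) = Δ·Π!·Σ² = 2/35  (sign +1)
I_A²/I_B² = (2/21)/(2/35) = 5/3

5/3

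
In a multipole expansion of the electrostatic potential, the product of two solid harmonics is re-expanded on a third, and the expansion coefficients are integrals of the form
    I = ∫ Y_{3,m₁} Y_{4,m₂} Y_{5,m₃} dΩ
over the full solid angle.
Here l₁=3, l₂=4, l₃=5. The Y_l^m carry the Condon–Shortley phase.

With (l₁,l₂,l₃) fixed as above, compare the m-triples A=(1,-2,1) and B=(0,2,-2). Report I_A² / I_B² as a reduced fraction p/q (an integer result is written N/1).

1849/84

l's match ⇒ only the (l;m) 3-j factors differ between A and B.
A: triangle coeff Δ(3,4,5) = 1/180180; Σ_t [0,2]: t=0:+1/384 t=1:−1/720 t=2:+1/34560 = 43/34560; (3j)²=1849/180180 [(3 4 5; 1 -2 1)], sign=+1
B: triangle coeff Δ(3,4,5) = 1/180180; Σ_t [0,2]: t=0:+1/8640 t=1:−1/480 t=2:+1/576 = -1/4320; (3j)²=1/2145 [(3 4 5; 0 2 -2)], sign=+1
I_A²/I_B² = (1849/180180)/(1/2145) = 1849/84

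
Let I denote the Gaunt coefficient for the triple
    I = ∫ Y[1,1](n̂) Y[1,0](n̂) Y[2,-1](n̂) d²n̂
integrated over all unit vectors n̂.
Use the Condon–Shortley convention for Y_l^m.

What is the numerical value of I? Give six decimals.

m-sum 0 ✓  L=4 even ✓  0≤2≤2 ✓
Π(2lᵢ+1) = 3×3×5 = 45
triangle coeff Δ(1,1,2) = 1/30
Σ_t [0,0]: t=0:+1/1 = 1/1
(3j)²=2/15 [(1 1 2; 0 0 0)], sign=+1
Σ_t [0,0]: t=0:+1/2 = 1/2
(3j)²=1/10 [(1 1 2; 1 0 -1)], sign=-1
⇒ 4πI² = 3/5
I = (-1)√(3/5/(4π)) = -0.21850969

-0.218510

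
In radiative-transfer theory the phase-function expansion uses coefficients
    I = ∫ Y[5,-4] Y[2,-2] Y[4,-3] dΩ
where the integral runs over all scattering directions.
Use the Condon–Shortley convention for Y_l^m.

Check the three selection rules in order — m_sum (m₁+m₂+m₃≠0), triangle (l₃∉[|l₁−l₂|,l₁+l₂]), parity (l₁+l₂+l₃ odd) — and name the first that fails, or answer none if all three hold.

Σmᵢ = -9  ✗
l₃∈[|l₁−l₂|,l₁+l₂]=[3,7], have l₃=4
Σlᵢ = 11 ⇒ odd

m_sum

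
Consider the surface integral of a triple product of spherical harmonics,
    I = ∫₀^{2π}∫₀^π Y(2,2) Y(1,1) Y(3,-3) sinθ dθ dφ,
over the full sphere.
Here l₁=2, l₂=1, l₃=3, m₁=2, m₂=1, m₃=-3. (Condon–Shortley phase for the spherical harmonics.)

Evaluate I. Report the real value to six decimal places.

Rules hold: Σm=0, L=6 even, 1≤3≤3.
N = 5·3·7 = 105
Δ = 0!·4!·2!/7! = 1/105
Racah Σ t=0..0: t=0:+1/4 = 1/4
⇒ 3j(2 1 3; 0 0 0)² = 3/35, sgn -1
Racah Σ t=0..0: t=0:+1/48 = 1/48
⇒ 3j(2 1 3; 2 1 -3)² = 1/7, sgn +1
4πI² = N·(3j₀)²·(3jₘ)² = 9/7
I = -1·√(1.28571/4π) = -0.31986543

-0.319865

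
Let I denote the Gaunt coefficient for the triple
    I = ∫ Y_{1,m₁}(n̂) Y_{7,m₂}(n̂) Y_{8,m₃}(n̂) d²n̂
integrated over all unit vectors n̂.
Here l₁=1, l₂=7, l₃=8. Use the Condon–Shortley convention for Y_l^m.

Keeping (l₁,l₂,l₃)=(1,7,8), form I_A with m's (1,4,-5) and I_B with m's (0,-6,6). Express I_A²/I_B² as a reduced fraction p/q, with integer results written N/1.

Shared (l₁,l₂,l₃)=(1,7,8): N and (l;000)² cancel in I_A²/I_B².
A: Δ = 0!·2!·14!/17! = 1/2040; Racah Σ t=0..0: t=0:+1/479001600 = 1/479001600; ⇒ 3j(1 7 8; 1 4 -5)² = 13/340, sgn -1
B: Δ = 0!·2!·14!/17! = 1/2040; Racah Σ t=0..0: t=0:+1/6227020800 = 1/6227020800; ⇒ 3j(1 7 8; 0 -6 6)² = 7/510, sgn +1
I_A²/I_B² = (13/340)/(7/510) = 39/14

39/14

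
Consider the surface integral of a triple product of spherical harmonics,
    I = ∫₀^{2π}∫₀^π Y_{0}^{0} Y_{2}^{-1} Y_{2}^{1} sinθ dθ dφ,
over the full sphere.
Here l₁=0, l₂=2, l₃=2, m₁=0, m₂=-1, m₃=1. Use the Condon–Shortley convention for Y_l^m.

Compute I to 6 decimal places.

m-sum 0 ✓  L=4 even ✓  2≤2≤2 ✓
Π(2lᵢ+1) = 1×5×5 = 25
triangle coeff Δ(0,2,2) = 1/5
Σ_t [0,0]: t=0:+1/4 = 1/4
(3j)²=1/5 [(0 2 2; 0 0 0)], sign=+1
Σ_t [0,0]: t=0:+1/6 = 1/6
(3j)²=1/5 [(0 2 2; 0 -1 1)], sign=-1
⇒ 4πI² = 1/1
I = (-1)√(1/1/(4π)) = -0.28209479

-0.282095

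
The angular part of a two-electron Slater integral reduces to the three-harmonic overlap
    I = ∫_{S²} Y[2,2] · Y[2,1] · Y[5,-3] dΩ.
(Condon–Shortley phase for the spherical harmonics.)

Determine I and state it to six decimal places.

0.000000

l₃=5 ∉ [0,4] — triangle fails ⇒ I = 0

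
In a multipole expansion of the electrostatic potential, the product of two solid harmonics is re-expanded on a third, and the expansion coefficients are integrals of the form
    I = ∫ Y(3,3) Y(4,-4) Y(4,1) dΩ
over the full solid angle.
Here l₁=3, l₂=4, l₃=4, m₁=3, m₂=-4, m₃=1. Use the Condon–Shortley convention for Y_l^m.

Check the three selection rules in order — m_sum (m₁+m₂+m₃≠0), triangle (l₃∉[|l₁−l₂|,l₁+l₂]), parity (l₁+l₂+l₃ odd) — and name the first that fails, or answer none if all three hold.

azimuthal sum: 3 − 4 + 1 = 0  ✓
1 ≤ 4 ≤ 7 (triangle on l)  ✓
L = 3 + 4 + 4 = 11 (odd)  ✗

parity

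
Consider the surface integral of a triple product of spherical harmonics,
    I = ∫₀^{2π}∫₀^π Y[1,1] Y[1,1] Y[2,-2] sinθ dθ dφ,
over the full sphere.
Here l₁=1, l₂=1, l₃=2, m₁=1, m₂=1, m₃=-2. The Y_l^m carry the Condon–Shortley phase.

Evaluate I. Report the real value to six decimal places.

m-sum 0 ✓  L=4 even ✓  0≤2≤2 ✓
Π(2lᵢ+1) = 3×3×5 = 45
triangle coeff Δ(1,1,2) = 1/30
Σ_t [0,0]: t=0:+1/1 = 1/1
(3j)²=2/15 [(1 1 2; 0 0 0)], sign=+1
Σ_t [0,0]: t=0:+1/4 = 1/4
(3j)²=1/5 [(1 1 2; 1 1 -2)], sign=+1
⇒ 4πI² = 6/5
I = (+1)√(6/5/(4π)) = 0.30901936

0.309019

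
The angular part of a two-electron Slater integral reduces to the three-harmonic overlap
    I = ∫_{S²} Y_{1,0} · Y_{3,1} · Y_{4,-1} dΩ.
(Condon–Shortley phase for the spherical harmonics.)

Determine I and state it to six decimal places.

-0.238414

Checks pass: Σm=0; 8 even; l₃=4∈[2,4].
(2·1+1)(2·3+1)(2·4+1) = 189
Δ: 0! 2! 6! / 9! → 1/252
sum: t=0:+1/36 = 1/36
3j²(1 3 4; 0 0 0) = Δ·Π!·Σ² = 4/63  (sign +1)
sum: t=0:+1/48 = 1/48
3j²(1 3 4; 0 1 -1) = Δ·Π!·Σ² = 5/84  (sign -1)
combine: 4πI² = 189·4/63·5/84 = 5/7
take √, sign -1: I = -0.23841361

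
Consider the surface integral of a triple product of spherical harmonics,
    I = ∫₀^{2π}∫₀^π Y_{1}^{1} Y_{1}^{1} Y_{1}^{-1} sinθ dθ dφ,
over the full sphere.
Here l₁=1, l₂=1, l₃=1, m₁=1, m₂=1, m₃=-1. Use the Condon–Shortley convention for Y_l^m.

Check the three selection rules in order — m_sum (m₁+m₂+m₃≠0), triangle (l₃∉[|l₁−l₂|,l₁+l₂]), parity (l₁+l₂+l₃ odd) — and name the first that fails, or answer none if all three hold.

Σmᵢ = 1  ✗
l₃∈[|l₁−l₂|,l₁+l₂]=[0,2], have l₃=1
Σlᵢ = 3 ⇒ odd

m_sum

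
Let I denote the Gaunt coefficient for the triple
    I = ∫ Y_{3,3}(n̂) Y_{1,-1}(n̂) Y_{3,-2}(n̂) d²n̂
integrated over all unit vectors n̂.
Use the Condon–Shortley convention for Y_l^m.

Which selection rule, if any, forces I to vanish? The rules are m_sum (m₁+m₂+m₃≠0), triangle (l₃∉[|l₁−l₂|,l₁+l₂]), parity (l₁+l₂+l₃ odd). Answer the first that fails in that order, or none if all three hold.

azimuthal sum: 3 − 1 − 2 = 0  ✓
2 ≤ 3 ≤ 4 (triangle on l)  ✓
L = 3 + 1 + 3 = 7 (odd)  ✗

parity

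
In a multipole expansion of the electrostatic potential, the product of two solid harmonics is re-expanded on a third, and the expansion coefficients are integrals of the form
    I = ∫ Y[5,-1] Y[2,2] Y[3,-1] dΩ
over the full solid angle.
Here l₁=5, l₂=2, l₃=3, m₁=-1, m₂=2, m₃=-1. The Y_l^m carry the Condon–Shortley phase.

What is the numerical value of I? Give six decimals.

m-sum 0 ✓  L=10 even ✓  3≤3≤7 ✓
Π(2lᵢ+1) = 11×5×7 = 385
triangle coeff Δ(5,2,3) = 1/2310
Σ_t [2,2]: t=2:+1/144 = 1/144
(3j)²=10/231 [(5 2 3; 0 0 0)], sign=-1
Σ_t [4,4]: t=4:+1/1152 = 1/1152
(3j)²=1/154 [(5 2 3; -1 2 -1)], sign=+1
⇒ 4πI² = 25/231
I = (-1)√(25/231/(4π)) = -0.09280237

-0.092802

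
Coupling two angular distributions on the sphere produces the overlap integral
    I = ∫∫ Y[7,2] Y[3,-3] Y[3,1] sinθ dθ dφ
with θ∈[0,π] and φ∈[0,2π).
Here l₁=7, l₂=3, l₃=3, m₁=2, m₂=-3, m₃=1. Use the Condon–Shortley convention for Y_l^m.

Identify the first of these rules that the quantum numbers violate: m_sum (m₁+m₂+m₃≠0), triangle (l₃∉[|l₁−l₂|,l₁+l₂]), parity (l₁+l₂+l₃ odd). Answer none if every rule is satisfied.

azimuthal sum: 2 − 3 + 1 = 0  ✓
4 ≤ 3 ≤ 10 (triangle on l)  ✗
L = 7 + 3 + 3 = 13 (odd)

triangle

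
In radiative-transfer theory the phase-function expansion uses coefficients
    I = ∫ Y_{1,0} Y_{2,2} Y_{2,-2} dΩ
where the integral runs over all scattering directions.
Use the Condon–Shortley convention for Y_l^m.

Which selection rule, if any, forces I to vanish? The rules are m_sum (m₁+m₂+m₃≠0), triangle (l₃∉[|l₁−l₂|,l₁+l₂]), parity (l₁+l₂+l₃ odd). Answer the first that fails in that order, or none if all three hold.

parity

m₁+m₂+m₃ = 0 + 2 − 2 = 0  ✓
triangle: |1−2|=1 ≤ l₃=2 ≤ 1+2=3  ✓
parity: l₁+l₂+l₃ = 5 is odd  ✗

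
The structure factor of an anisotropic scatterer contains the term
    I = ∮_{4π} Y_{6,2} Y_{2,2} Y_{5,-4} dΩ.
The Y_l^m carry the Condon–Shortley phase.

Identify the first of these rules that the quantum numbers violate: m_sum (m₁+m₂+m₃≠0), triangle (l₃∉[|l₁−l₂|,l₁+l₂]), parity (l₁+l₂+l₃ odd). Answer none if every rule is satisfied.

m₁+m₂+m₃ = 2 + 2 − 4 = 0  ✓
triangle: |6−2|=4 ≤ l₃=5 ≤ 6+2=8  ✓
parity: l₁+l₂+l₃ = 13 is odd  ✗

parity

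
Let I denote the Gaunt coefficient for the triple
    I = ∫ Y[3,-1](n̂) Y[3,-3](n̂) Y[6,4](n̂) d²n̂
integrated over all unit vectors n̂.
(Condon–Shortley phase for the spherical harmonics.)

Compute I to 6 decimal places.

Rules hold: Σm=0, L=12 even, 0≤6≤6.
N = 7·7·13 = 637
Δ = 0!·6!·6!/13! = 1/12012
Racah Σ t=0..0: t=0:+1/1296 = 1/1296
⇒ 3j(3 3 6; 0 0 0)² = 100/3003, sgn +1
Racah Σ t=0..0: t=0:+1/34560 = 1/34560
⇒ 3j(3 3 6; -1 -3 4)² = 5/286, sgn +1
4πI² = N·(3j₀)²·(3jₘ)² = 1750/4719
I = +1·√(0.370841/4π) = 0.17178653

0.171787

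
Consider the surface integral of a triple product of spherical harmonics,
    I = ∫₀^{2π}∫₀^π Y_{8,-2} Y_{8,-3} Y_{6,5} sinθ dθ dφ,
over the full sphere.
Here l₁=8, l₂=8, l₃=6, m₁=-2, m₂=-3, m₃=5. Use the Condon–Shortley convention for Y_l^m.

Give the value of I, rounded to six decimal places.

Checks pass: Σm=0; 22 even; l₃=6∈[0,16].
(2·8+1)(2·8+1)(2·6+1) = 3757
Δ: 10! 6! 6! / 23! → 1/13742520792
sum: t=2:+1/41803776000 t=3:−1/435456000 t=4:+1/39813120 t=5:−1/18662400 t=6:+1/39813120 t=7:−1/435456000 t=8:+1/41803776000 = -11/1393459200
3j²(8 8 6; 0 0 0) = Δ·Π!·Σ² = 600/96577  (sign -1)
sum: t=4:+1/1492992000 t=5:−1/1244160000 = -1/7464960000
3j²(8 8 6; -2 -3 5) = Δ·Π!·Σ² = 63/96577  (sign +1)
combine: 4πI² = 3757·600/96577·63/96577 = 37800/2482597
take √, sign -1: I = -0.03480870

-0.034809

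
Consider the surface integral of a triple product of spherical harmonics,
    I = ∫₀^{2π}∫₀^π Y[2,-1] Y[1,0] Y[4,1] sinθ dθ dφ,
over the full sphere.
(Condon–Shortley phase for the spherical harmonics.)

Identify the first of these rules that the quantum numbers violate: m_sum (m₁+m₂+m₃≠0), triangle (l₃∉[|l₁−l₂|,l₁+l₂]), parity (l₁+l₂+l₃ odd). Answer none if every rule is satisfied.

m₁+m₂+m₃ = -1 + 0 + 1 = 0  ✓
triangle: |2−1|=1 ≤ l₃=4 ≤ 2+1=3  ✗
parity: l₁+l₂+l₃ = 7 is odd

triangle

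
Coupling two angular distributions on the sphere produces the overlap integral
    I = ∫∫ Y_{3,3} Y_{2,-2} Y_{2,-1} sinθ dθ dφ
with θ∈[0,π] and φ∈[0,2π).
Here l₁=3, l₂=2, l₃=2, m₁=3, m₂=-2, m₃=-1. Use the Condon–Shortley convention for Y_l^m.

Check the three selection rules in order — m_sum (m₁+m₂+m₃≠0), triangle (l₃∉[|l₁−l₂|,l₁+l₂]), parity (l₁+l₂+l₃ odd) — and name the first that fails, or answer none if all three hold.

parity

m₁+m₂+m₃ = 3 − 2 − 1 = 0  ✓
triangle: |3−2|=1 ≤ l₃=2 ≤ 3+2=5  ✓
parity: l₁+l₂+l₃ = 7 is odd  ✗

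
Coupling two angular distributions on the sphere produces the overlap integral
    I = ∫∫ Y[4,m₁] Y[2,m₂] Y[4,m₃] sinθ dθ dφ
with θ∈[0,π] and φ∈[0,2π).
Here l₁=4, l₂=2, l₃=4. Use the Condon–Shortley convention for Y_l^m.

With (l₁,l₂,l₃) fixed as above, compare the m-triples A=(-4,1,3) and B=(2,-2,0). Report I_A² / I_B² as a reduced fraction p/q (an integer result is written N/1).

Same 4,2,4: normalisation and zero-m 3j drop out of the ratio.
A: Δ: 2! 6! 2! / 11! → 1/13860; sum: t=2:+1/1440 = 1/1440; 3j²(4 2 4; -4 1 3) = Δ·Π!·Σ² = 7/165  (sign -1)
B: Δ: 2! 6! 2! / 11! → 1/13860; sum: t=0:+1/192 = 1/192; 3j²(4 2 4; 2 -2 0) = Δ·Π!·Σ² = 3/77  (sign +1)
I_A²/I_B² = (7/165)/(3/77) = 49/45

49/45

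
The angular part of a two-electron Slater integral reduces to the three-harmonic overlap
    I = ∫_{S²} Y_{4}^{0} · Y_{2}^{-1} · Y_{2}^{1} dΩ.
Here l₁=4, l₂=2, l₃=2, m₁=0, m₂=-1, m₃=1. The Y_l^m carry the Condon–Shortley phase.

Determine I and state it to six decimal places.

m-sum 0 ✓  L=8 even ✓  2≤2≤6 ✓
Π(2lᵢ+1) = 9×5×5 = 225
triangle coeff Δ(4,2,2) = 1/630
Σ_t [2,2]: t=2:+1/16 = 1/16
(3j)²=2/35 [(4 2 2; 0 0 0)], sign=+1
Σ_t [1,1]: t=1:−1/36 = -1/36
(3j)²=8/315 [(4 2 2; 0 -1 1)], sign=+1
⇒ 4πI² = 16/49
I = (+1)√(16/49/(4π)) = 0.16119702

0.161197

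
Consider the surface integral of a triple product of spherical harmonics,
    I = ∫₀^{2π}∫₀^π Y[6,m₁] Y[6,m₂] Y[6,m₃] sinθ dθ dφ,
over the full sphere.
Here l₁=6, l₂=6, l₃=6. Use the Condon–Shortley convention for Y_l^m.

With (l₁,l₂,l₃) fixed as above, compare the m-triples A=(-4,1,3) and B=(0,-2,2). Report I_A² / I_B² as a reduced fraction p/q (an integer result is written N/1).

875/484

Same 6,6,6: normalisation and zero-m 3j drop out of the ratio.
A: Δ: 6! 6! 6! / 19! → 1/325909584; sum: t=4:+1/1244160 t=5:−1/691200 t=6:+1/4147200 = -1/2488320; 3j²(6 6 6; -4 1 3) = Δ·Π!·Σ² = 875/184756  (sign +1)
B: Δ: 6! 6! 6! / 19! → 1/325909584; sum: t=0:+1/24883200 t=1:−1/518400 t=2:+1/110592 t=3:−1/155520 t=4:+1/1658880 = 11/8294400; 3j²(6 6 6; 0 -2 2) = Δ·Π!·Σ² = 11/4199  (sign +1)
I_A²/I_B² = (875/184756)/(11/4199) = 875/484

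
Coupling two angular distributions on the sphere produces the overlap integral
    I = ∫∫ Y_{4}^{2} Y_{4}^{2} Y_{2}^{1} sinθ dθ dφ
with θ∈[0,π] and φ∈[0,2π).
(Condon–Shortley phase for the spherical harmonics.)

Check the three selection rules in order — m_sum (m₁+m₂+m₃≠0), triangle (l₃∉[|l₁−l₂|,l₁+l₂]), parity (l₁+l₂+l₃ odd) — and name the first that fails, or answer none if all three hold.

m_sum

azimuthal sum: 2 + 2 + 1 = 5  ✗
0 ≤ 2 ≤ 8 (triangle on l)
L = 4 + 4 + 2 = 10 (even)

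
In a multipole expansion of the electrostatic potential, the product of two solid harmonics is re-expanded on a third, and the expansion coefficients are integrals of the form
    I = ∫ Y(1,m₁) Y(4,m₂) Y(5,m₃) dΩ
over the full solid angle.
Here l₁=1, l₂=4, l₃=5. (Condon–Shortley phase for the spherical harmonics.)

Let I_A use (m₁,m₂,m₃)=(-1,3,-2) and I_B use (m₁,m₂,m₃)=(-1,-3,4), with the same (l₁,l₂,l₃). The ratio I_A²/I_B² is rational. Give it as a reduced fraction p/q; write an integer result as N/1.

1/12

l's match ⇒ only the (l;m) 3-j factors differ between A and B.
A: triangle coeff Δ(1,4,5) = 1/495; Σ_t [0,0]: t=0:+1/10080 = 1/10080; (3j)²=1/165 [(1 4 5; -1 3 -2)], sign=-1
B: triangle coeff Δ(1,4,5) = 1/495; Σ_t [0,0]: t=0:+1/10080 = 1/10080; (3j)²=4/55 [(1 4 5; -1 -3 4)], sign=-1
I_A²/I_B² = (1/165)/(4/55) = 1/12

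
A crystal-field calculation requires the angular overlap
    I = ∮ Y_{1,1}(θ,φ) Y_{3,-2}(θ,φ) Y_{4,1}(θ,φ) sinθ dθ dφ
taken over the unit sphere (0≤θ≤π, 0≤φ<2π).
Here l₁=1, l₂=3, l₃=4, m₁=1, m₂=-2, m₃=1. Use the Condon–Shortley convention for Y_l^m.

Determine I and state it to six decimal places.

Checks pass: Σm=0; 8 even; l₃=4∈[2,4].
(2·1+1)(2·3+1)(2·4+1) = 189
Δ: 0! 2! 6! / 9! → 1/252
sum: t=0:+1/36 = 1/36
3j²(1 3 4; 0 0 0) = Δ·Π!·Σ² = 4/63  (sign +1)
sum: t=0:+1/240 = 1/240
3j²(1 3 4; 1 -2 1) = Δ·Π!·Σ² = 1/84  (sign -1)
combine: 4πI² = 189·4/63·1/84 = 1/7
take √, sign -1: I = -0.10662181

-0.106622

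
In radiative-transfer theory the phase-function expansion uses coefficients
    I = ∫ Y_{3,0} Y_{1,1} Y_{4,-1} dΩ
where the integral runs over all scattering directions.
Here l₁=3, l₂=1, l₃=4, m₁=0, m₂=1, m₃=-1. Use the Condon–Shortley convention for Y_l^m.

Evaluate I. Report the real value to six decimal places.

-0.194664

m-sum 0 ✓  L=8 even ✓  2≤4≤4 ✓
Π(2lᵢ+1) = 7×3×9 = 189
triangle coeff Δ(3,1,4) = 1/252
Σ_t [0,0]: t=0:+1/36 = 1/36
(3j)²=4/63 [(3 1 4; 0 0 0)], sign=+1
Σ_t [0,0]: t=0:+1/72 = 1/72
(3j)²=5/126 [(3 1 4; 0 1 -1)], sign=-1
⇒ 4πI² = 10/21
I = (-1)√(10/21/(4π)) = -0.19466390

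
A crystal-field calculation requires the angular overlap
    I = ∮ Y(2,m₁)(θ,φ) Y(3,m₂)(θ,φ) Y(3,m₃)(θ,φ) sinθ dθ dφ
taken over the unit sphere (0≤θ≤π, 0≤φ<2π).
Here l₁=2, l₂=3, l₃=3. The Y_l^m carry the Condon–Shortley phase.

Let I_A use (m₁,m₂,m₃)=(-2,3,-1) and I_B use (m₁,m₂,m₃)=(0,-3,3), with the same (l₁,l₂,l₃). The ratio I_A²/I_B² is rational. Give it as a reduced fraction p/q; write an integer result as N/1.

2/5

l's match ⇒ only the (l;m) 3-j factors differ between A and B.
A: triangle coeff Δ(2,3,3) = 1/3780; Σ_t [2,2]: t=2:+1/96 = 1/96; (3j)²=1/42 [(2 3 3; -2 3 -1)], sign=+1
B: triangle coeff Δ(2,3,3) = 1/3780; Σ_t [0,0]: t=0:+1/96 = 1/96; (3j)²=5/84 [(2 3 3; 0 -3 3)], sign=+1
I_A²/I_B² = (1/42)/(5/84) = 2/5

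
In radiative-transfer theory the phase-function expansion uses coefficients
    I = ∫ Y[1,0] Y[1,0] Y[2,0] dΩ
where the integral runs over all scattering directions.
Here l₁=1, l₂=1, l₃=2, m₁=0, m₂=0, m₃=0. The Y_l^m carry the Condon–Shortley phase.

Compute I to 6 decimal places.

m-sum 0 ✓  L=4 even ✓  0≤2≤2 ✓
Π(2lᵢ+1) = 3×3×5 = 45
triangle coeff Δ(1,1,2) = 1/30
Σ_t [0,0]: t=0:+1/1 = 1/1
(3j)²=2/15 [(1 1 2; 0 0 0)], sign=+1
(m-triple is (0,0,0) — same symbol as above.)
⇒ 4πI² = 4/5
I = (+1)√(4/5/(4π)) = 0.25231325

0.252313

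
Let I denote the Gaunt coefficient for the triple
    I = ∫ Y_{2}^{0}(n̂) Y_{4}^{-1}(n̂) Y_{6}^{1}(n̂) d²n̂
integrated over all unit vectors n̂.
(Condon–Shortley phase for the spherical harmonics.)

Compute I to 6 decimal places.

-0.230476

m-sum 0 ✓  L=12 even ✓  2≤6≤6 ✓
Π(2lᵢ+1) = 5×9×13 = 585
triangle coeff Δ(2,4,6) = 1/6435
Σ_t [0,0]: t=0:+1/2304 = 1/2304
(3j)²=5/143 [(2 4 6; 0 0 0)], sign=+1
Σ_t [0,0]: t=0:+1/2880 = 1/2880
(3j)²=14/429 [(2 4 6; 0 -1 1)], sign=-1
⇒ 4πI² = 1050/1573
I = (-1)√(1050/1573/(4π)) = -0.23047581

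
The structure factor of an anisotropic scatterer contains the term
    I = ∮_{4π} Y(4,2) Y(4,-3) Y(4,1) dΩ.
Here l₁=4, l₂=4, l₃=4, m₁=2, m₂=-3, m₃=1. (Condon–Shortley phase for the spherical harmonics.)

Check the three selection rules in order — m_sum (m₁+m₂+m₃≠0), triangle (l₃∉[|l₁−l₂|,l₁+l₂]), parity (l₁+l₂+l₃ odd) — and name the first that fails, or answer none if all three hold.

Σmᵢ = 0  ✓
l₃∈[|l₁−l₂|,l₁+l₂]=[0,8], have l₃=4  ✓
Σlᵢ = 12 ⇒ even  ✓

none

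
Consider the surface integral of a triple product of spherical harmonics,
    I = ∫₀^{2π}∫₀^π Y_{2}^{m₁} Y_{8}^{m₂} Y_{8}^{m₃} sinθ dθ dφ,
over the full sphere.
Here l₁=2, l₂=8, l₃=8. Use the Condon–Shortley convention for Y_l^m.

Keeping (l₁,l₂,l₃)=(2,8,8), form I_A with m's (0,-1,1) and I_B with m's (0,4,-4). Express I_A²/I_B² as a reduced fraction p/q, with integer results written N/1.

Shared (l₁,l₂,l₃)=(2,8,8): N and (l;000)² cancel in I_A²/I_B².
A: Δ = 2!·2!·14!/19! = 1/348840; Racah Σ t=0..2: t=0:+1/101606400 t=1:−1/29030400 t=2:+1/174182400 = -23/1219276800; ⇒ 3j(2 8 8; 0 -1 1)² = 529/38760, sgn +1
B: Δ = 2!·2!·14!/19! = 1/348840; Racah Σ t=0..2: t=0:+1/3832012800 t=1:−1/239500800 t=2:+1/348364800 = -1/958003200; ⇒ 3j(2 8 8; 0 4 -4)² = 8/4845, sgn -1
I_A²/I_B² = (529/38760)/(8/4845) = 529/64

529/64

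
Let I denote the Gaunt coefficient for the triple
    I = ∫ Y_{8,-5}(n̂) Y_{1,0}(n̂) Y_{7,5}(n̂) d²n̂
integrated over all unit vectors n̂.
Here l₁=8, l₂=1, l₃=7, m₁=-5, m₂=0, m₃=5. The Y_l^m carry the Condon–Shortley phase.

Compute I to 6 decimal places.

Rules hold: Σm=0, L=16 even, 7≤7≤9.
N = 17·3·15 = 765
Δ = 2!·14!·0!/17! = 1/2040
Racah Σ t=1..1: t=1:−1/25401600 = -1/25401600
⇒ 3j(8 1 7; 0 0 0)² = 8/255, sgn +1
Racah Σ t=1..1: t=1:−1/958003200 = -1/958003200
⇒ 3j(8 1 7; -5 0 5)² = 13/680, sgn -1
4πI² = N·(3j₀)²·(3jₘ)² = 39/85
I = -1·√(0.458824/4π) = -0.19108118

-0.191081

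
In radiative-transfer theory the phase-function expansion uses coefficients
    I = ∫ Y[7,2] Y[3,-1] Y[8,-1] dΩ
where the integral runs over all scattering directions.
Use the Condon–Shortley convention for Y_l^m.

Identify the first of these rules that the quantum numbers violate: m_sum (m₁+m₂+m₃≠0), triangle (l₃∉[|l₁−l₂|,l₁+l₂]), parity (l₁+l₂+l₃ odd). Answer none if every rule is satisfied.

azimuthal sum: 2 − 1 − 1 = 0  ✓
4 ≤ 8 ≤ 10 (triangle on l)  ✓
L = 7 + 3 + 8 = 18 (even)  ✓

none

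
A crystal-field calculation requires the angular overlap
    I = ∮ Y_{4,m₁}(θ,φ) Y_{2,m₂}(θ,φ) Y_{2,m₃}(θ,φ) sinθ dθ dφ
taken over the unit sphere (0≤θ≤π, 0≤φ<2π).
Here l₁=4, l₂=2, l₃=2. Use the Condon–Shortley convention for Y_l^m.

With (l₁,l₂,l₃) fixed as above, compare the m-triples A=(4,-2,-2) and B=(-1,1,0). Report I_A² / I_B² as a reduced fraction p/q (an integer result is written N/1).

Same 4,2,2: normalisation and zero-m 3j drop out of the ratio.
A: Δ: 4! 4! 0! / 9! → 1/630; sum: t=0:+1/576 = 1/576; 3j²(4 2 2; 4 -2 -2) = Δ·Π!·Σ² = 1/9  (sign +1)
B: Δ: 4! 4! 0! / 9! → 1/630; sum: t=3:−1/24 = -1/24; 3j²(4 2 2; -1 1 0) = Δ·Π!·Σ² = 1/21  (sign -1)
I_A²/I_B² = (1/9)/(1/21) = 7/3

7/3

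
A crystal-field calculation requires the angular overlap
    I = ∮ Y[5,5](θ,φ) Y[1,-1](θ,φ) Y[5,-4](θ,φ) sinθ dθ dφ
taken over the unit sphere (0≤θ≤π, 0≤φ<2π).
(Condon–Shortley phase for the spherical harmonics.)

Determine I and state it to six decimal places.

L=11 odd ⇒ parity kills the (l;000) factor ⇒ I = 0

0.000000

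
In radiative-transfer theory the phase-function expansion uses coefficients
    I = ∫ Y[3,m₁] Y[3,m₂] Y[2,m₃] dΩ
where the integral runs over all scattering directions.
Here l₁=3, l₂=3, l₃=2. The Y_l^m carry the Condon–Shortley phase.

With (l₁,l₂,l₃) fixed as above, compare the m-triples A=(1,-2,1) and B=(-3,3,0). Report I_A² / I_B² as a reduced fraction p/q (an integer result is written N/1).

3/5

Same 3,3,2: normalisation and zero-m 3j drop out of the ratio.
A: Δ: 4! 2! 2! / 9! → 1/3780; sum: t=0:+1/48 t=1:−1/12 = -1/16; 3j²(3 3 2; 1 -2 1) = Δ·Π!·Σ² = 1/28  (sign +1)
B: Δ: 4! 2! 2! / 9! → 1/3780; sum: t=4:+1/96 = 1/96; 3j²(3 3 2; -3 3 0) = Δ·Π!·Σ² = 5/84  (sign +1)
I_A²/I_B² = (1/28)/(5/84) = 3/5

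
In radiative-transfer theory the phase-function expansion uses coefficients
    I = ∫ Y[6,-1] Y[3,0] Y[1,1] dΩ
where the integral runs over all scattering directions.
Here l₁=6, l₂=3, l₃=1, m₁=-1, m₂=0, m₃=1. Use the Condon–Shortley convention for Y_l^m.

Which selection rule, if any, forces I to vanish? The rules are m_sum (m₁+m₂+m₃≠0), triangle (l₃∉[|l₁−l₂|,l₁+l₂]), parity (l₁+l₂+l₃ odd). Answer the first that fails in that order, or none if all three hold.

triangle

azimuthal sum: -1 + 0 + 1 = 0  ✓
3 ≤ 1 ≤ 9 (triangle on l)  ✗
L = 6 + 3 + 1 = 10 (even)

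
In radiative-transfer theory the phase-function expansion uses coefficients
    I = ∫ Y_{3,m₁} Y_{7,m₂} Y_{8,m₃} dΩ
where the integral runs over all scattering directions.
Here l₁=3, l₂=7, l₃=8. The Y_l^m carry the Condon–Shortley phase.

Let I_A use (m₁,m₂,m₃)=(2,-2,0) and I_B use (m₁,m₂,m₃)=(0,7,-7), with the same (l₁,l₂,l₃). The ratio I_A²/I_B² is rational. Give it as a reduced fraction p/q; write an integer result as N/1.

726/1183

l's match ⇒ only the (l;m) 3-j factors differ between A and B.
A: triangle coeff Δ(3,7,8) = 1/5290740; Σ_t [0,1]: t=0:+1/7257600 t=1:−1/23224320 = 11/116121600; (3j)²=121/8398 [(3 7 8; 2 -2 0)], sign=+1
B: triangle coeff Δ(3,7,8) = 1/5290740; Σ_t [2,2]: t=2:+1/5748019200 = 1/5748019200; (3j)²=91/3876 [(3 7 8; 0 7 -7)], sign=-1
I_A²/I_B² = (121/8398)/(91/3876) = 726/1183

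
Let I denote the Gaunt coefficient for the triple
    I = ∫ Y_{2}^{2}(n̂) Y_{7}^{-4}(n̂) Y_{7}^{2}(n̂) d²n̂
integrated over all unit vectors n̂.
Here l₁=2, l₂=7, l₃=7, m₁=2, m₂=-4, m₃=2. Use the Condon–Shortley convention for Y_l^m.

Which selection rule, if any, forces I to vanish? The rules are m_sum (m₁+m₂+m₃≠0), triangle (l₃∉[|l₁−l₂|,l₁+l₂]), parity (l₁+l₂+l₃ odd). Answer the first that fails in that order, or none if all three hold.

none

m₁+m₂+m₃ = 2 − 4 + 2 = 0  ✓
triangle: |2−7|=5 ≤ l₃=7 ≤ 2+7=9  ✓
parity: l₁+l₂+l₃ = 16 is even  ✓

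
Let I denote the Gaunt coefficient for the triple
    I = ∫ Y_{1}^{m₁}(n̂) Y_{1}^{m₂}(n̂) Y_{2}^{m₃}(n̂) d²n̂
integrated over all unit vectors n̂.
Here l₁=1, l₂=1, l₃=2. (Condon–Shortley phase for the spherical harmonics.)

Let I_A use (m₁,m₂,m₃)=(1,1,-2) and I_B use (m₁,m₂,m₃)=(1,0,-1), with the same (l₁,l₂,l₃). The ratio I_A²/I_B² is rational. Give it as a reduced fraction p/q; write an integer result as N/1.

2/1

Same 1,1,2: normalisation and zero-m 3j drop out of the ratio.
A: Δ: 0! 2! 2! / 5! → 1/30; sum: t=0:+1/4 = 1/4; 3j²(1 1 2; 1 1 -2) = Δ·Π!·Σ² = 1/5  (sign +1)
B: Δ: 0! 2! 2! / 5! → 1/30; sum: t=0:+1/2 = 1/2; 3j²(1 1 2; 1 0 -1) = Δ·Π!·Σ² = 1/10  (sign -1)
I_A²/I_B² = (1/5)/(1/10) = 2/1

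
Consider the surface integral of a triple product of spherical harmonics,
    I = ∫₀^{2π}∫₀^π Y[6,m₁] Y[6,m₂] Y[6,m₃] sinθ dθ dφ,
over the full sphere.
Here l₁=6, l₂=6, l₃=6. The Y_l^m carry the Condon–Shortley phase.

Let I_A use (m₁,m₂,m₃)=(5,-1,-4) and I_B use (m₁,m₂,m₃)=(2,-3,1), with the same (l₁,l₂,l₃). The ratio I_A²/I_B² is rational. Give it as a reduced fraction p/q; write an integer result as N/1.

Same 6,6,6: normalisation and zero-m 3j drop out of the ratio.
A: Δ: 6! 6! 6! / 19! → 1/325909584; sum: t=0:+1/10368000 t=1:−1/4147200 = -1/6912000; 3j²(6 6 6; 5 -1 -4) = Δ·Π!·Σ² = 189/16796  (sign -1)
B: Δ: 6! 6! 6! / 19! → 1/325909584; sum: t=0:+1/1244160 t=1:−1/207360 t=2:+1/276480 t=3:−1/3110400 = -1/1382400; 3j²(6 6 6; 2 -3 1) = Δ·Π!·Σ² = 189/92378  (sign +1)
I_A²/I_B² = (189/16796)/(189/92378) = 11/2

11/2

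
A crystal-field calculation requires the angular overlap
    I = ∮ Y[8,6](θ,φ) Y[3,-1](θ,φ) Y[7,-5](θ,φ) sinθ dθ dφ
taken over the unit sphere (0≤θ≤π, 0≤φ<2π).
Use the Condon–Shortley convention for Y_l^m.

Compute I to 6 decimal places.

Rules hold: Σm=0, L=18 even, 5≤7≤11.
N = 17·7·15 = 1785
Δ = 4!·12!·2!/19! = 1/5290740
Racah Σ t=1..3: t=1:−1/7257600 t=2:+1/2073600 t=3:−1/7257600 = 1/4838400
⇒ 3j(8 3 7; 0 0 0)² = 252/20995, sgn -1
Racah Σ t=0..2: t=0:+1/348364800 t=1:−1/239500800 t=2:+1/3832012800 = -1/958003200
⇒ 3j(8 3 7; 6 -1 -5)² = 8/4845, sgn -1
4πI² = N·(3j₀)²·(3jₘ)² = 14112/398905
I = +1·√(0.0353768/4π) = 0.05305846

0.053058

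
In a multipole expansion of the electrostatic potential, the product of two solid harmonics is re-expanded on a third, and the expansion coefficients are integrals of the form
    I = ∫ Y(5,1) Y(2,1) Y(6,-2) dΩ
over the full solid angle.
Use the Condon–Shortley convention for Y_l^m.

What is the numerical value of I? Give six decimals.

l₁+l₂+l₃=13 is odd: 3j(l;000)=0 ⇒ I=0

0.000000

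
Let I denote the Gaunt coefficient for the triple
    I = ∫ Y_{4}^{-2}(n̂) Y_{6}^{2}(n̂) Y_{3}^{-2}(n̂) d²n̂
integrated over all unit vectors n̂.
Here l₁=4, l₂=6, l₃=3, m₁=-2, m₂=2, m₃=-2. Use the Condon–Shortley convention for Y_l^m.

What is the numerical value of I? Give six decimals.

m-sum = -2 + 2 − 2 = -2 ≠ 0 ⇒ I = 0

0.000000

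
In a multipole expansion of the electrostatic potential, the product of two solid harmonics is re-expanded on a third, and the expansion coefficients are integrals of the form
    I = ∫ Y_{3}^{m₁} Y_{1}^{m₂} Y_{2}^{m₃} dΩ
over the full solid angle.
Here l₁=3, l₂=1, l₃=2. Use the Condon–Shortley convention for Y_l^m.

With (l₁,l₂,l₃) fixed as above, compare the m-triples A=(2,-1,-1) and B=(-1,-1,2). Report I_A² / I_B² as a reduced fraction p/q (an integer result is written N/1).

l's match ⇒ only the (l;m) 3-j factors differ between A and B.
A: triangle coeff Δ(3,1,2) = 1/105; Σ_t [0,0]: t=0:+1/12 = 1/12; (3j)²=2/21 [(3 1 2; 2 -1 -1)], sign=-1
B: triangle coeff Δ(3,1,2) = 1/105; Σ_t [0,0]: t=0:+1/48 = 1/48; (3j)²=1/105 [(3 1 2; -1 -1 2)], sign=+1
I_A²/I_B² = (2/21)/(1/105) = 10/1

10/1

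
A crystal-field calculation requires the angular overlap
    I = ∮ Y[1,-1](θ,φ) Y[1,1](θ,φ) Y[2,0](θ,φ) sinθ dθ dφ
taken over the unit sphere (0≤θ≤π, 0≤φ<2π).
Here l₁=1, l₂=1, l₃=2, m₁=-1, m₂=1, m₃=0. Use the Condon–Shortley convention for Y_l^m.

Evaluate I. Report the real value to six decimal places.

Rules hold: Σm=0, L=4 even, 0≤2≤2.
N = 3·3·5 = 45
Δ = 0!·2!·2!/5! = 1/30
Racah Σ t=0..0: t=0:+1/1 = 1/1
⇒ 3j(1 1 2; 0 0 0)² = 2/15, sgn +1
Racah Σ t=0..0: t=0:+1/4 = 1/4
⇒ 3j(1 1 2; -1 1 0)² = 1/30, sgn +1
4πI² = N·(3j₀)²·(3jₘ)² = 1/5
I = +1·√(0.2/4π) = 0.12615663

0.126157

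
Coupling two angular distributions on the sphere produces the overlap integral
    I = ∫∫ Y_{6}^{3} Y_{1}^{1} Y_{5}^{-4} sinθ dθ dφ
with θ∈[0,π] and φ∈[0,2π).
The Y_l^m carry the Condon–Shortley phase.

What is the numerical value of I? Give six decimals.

-0.070770

Rules hold: Σm=0, L=12 even, 5≤5≤7.
N = 13·3·11 = 429
Δ = 2!·10!·0!/13! = 1/858
Racah Σ t=1..1: t=1:−1/14400 = -1/14400
⇒ 3j(6 1 5; 0 0 0)² = 6/143, sgn +1
Racah Σ t=2..2: t=2:+1/725760 = 1/725760
⇒ 3j(6 1 5; 3 1 -4)² = 1/286, sgn -1
4πI² = N·(3j₀)²·(3jₘ)² = 9/143
I = -1·√(0.0629371/4π) = -0.07076985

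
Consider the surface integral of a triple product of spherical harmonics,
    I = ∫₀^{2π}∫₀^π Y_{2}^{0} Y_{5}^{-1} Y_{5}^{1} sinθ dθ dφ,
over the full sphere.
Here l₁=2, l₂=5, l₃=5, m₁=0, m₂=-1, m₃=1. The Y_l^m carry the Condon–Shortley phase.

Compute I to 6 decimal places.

-0.145565

Checks pass: Σm=0; 12 even; l₃=5∈[3,7].
(2·2+1)(2·5+1)(2·5+1) = 605
Δ: 2! 2! 8! / 13! → 1/38610
sum: t=0:+1/2880 t=1:−1/576 t=2:+1/2880 = -1/960
3j²(2 5 5; 0 0 0) = Δ·Π!·Σ² = 10/429  (sign +1)
sum: t=0:+1/2304 t=1:−1/720 t=2:+1/5760 = -1/1280
3j²(2 5 5; 0 -1 1) = Δ·Π!·Σ² = 27/1430  (sign -1)
combine: 4πI² = 605·10/429·27/1430 = 45/169
take √, sign -1: I = -0.14556534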